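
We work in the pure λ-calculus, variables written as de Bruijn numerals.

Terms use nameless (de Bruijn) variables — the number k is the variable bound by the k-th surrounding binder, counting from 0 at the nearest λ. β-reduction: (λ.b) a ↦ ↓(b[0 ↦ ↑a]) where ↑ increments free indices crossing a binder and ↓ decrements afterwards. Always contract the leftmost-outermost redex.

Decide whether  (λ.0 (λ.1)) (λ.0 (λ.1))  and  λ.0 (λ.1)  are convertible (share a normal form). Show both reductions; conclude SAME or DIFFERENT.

Term A:
  start: (λ.0 (λ.1)) (λ.0 (λ.1))
  [1] (λ.0 (λ.1)) (λ.λ.0 (λ.1))
  [2] (λ.λ.0 (λ.1)) (λ.λ.λ.0 (λ.1))
  [3] λ.0 (λ.1)

Term B:
  start: λ.0 (λ.1)

Answer: SAME — A ⇓ λ.0 (λ.1), B ⇓ λ.0 (λ.1)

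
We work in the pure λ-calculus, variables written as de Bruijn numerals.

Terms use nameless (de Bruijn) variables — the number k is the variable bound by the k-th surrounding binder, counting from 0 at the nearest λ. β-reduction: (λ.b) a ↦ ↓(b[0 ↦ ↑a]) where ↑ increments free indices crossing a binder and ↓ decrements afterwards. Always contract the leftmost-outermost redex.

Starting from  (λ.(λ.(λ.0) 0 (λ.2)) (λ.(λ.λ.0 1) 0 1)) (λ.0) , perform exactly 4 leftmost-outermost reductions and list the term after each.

  start: (λ.(λ.(λ.0) 0 (λ.2)) (λ.(λ.λ.0 1) 0 1)) (λ.0)
  [1] (λ.(λ.0) 0 (λ.λ.0)) (λ.(λ.λ.0 1) 0 (λ.0))
  [2] (λ.0) (λ.(λ.λ.0 1) 0 (λ.0)) (λ.λ.0)
  [3] (λ.(λ.λ.0 1) 0 (λ.0)) (λ.λ.0)
  [4] (λ.λ.0 1) (λ.λ.0) (λ.0)

Answer: after 4 steps: (λ.λ.0 1) (λ.λ.0) (λ.0)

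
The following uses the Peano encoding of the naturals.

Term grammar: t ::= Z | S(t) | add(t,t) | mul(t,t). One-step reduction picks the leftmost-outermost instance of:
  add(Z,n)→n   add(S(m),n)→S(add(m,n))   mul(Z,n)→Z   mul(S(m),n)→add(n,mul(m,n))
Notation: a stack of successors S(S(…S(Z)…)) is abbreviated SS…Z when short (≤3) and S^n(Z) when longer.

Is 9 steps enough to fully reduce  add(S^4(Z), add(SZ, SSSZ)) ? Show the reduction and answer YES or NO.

Answer: YES — reaches normal form S^8(Z) in 7 ≤ 9 steps

Working:
  start: add(S^4(Z), add(SZ, SSSZ))
  [1] S(add(SSSZ, add(SZ, SSSZ)))
  [2] S(S(add(SSZ, add(SZ, SSSZ))))
  [3] S(S(S(add(SZ, add(SZ, SSSZ)))))
  [4] S(S(S(S(add(Z, add(SZ, SSSZ))))))
  [5] S(S(S(S(add(SZ, SSSZ)))))
  [6] S(S(S(S(S(add(Z, SSSZ))))))
  [7] S^8(Z)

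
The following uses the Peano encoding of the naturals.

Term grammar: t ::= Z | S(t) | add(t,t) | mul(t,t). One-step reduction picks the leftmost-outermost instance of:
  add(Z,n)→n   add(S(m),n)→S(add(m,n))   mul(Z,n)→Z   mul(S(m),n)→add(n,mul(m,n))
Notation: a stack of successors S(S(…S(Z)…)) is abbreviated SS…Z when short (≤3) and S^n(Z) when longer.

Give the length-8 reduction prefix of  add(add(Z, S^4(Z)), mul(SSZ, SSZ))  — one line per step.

Answer: after 8 steps: S(S(S(S(S(add(SZ, mul(SZ, SSZ)))))))

Working:
  start: add(add(Z, S^4(Z)), mul(SSZ, SSZ))
  →1  add(S^4(Z), mul(SSZ, SSZ))
  →2  S(add(SSSZ, mul(SSZ, SSZ)))
  →3  S(S(add(SSZ, mul(SSZ, SSZ))))
  →4  S(S(S(add(SZ, mul(SSZ, SSZ)))))
  →5  S(S(S(S(add(Z, mul(SSZ, SSZ))))))
  →6  S(S(S(S(mul(SSZ, SSZ)))))
  →7  S(S(S(S(add(SSZ, mul(SZ, SSZ))))))
  →8  S(S(S(S(S(add(SZ, mul(SZ, SSZ)))))))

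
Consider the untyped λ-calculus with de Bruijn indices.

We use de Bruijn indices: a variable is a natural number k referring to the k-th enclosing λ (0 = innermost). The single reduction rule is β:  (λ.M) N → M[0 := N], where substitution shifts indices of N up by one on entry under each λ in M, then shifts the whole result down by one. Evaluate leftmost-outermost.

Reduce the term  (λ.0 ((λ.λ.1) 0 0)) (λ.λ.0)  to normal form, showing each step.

Answer: normal form = λ.0  (in 2 steps)

Working:
  start: (λ.0 ((λ.λ.1) 0 0)) (λ.λ.0)
  [1] (λ.λ.0) ((λ.λ.1) (λ.λ.0) (λ.λ.0))
  [2] λ.0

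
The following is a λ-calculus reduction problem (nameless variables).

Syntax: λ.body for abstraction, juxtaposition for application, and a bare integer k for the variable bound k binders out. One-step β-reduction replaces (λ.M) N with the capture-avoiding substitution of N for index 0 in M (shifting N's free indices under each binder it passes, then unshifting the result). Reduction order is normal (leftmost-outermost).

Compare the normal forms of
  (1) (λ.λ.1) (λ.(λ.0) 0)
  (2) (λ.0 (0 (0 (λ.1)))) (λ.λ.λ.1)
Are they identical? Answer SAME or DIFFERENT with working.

Term A:
  start: (λ.λ.1) (λ.(λ.0) 0)
  [1] λ.λ.(λ.0) 0
  [2] λ.λ.0

Term B:
  start: (λ.0 (0 (0 (λ.1)))) (λ.λ.λ.1)
  [1] (λ.λ.λ.1) ((λ.λ.λ.1) ((λ.λ.λ.1) (λ.λ.λ.λ.1)))
  [2] λ.λ.1

Answer: DIFFERENT — A ⇓ λ.λ.0, B ⇓ λ.λ.1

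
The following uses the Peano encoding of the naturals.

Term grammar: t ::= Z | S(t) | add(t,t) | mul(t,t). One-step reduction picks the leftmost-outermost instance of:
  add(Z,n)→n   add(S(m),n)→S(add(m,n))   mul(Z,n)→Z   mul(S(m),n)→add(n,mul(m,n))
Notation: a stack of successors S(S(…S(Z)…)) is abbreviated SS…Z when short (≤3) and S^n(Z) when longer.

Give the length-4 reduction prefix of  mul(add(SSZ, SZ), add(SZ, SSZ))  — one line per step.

Answer: after 4 steps: S(add(add(Z, SSZ), mul(add(SZ, SZ), add(SZ, SSZ))))

Derivation:
  start: mul(add(SSZ, SZ), add(SZ, SSZ))
  step 1: mul(S(add(SZ, SZ)), add(SZ, SSZ))
  step 2: add(add(SZ, SSZ), mul(add(SZ, SZ), add(SZ, SSZ)))
  step 3: add(S(add(Z, SSZ)), mul(add(SZ, SZ), add(SZ, SSZ)))
  step 4: S(add(add(Z, SSZ), mul(add(SZ, SZ), add(SZ, SSZ))))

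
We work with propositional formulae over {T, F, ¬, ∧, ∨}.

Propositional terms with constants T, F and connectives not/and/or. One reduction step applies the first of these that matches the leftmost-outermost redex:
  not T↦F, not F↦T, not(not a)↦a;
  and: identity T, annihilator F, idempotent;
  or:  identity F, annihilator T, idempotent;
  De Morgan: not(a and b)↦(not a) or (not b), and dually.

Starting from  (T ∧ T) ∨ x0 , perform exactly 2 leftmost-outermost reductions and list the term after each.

Answer: after 2 steps: T

Derivation:
  start: (T ∧ T) ∨ x0
  step 1: T ∨ x0
  step 2: T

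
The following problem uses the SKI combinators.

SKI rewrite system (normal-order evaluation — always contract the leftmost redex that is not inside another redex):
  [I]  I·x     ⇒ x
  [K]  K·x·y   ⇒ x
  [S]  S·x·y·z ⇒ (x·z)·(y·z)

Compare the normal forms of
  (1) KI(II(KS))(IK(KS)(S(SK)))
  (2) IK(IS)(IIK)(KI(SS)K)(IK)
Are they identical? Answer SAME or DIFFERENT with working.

Term A:
  start: KI(II(KS))(IK(KS)(S(SK)))
  [1] I(IK(KS)(S(SK)))
  [2] IK(KS)(S(SK))
  [3] K(KS)(S(SK))
  [4] KS

Term B:
  start: IK(IS)(IIK)(KI(SS)K)(IK)
  [1] K(IS)(IIK)(KI(SS)K)(IK)
  [2] IS(KI(SS)K)(IK)
  [3] S(KI(SS)K)(IK)
  [4] S(IK)(IK)
  [5] SK(IK)
  [6] SKK

Answer: DIFFERENT — A ⇓ KS, B ⇓ SKK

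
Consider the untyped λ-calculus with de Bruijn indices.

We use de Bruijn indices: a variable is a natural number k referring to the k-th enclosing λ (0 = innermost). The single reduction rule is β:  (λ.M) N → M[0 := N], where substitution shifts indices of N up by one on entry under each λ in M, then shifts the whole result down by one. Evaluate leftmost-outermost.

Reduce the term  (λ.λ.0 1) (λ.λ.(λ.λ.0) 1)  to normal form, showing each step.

  start: (λ.λ.0 1) (λ.λ.(λ.λ.0) 1)
  [1] λ.0 (λ.λ.(λ.λ.0) 1)
  [2] λ.0 (λ.λ.λ.0)

Answer: normal form = λ.0 (λ.λ.λ.0)  (in 2 steps)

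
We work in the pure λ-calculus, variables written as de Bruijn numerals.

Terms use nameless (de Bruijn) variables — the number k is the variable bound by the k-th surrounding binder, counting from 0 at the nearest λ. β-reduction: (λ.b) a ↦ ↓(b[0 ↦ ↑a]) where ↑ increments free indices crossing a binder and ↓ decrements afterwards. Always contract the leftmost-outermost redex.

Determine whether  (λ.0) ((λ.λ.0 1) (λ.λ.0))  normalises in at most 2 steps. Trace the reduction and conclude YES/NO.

  start: (λ.0) ((λ.λ.0 1) (λ.λ.0))
  step 1: (λ.λ.0 1) (λ.λ.0)
  step 2: λ.0 (λ.λ.0)

Answer: YES — reaches normal form λ.0 (λ.λ.0) in 2 ≤ 2 steps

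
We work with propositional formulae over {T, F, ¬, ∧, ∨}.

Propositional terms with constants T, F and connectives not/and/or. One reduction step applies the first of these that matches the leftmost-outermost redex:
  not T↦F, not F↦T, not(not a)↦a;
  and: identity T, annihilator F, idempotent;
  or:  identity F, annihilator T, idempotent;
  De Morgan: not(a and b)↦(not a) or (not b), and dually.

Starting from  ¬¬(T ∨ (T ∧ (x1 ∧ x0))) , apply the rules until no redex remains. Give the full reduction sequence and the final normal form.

  start: ¬¬(T ∨ (T ∧ (x1 ∧ x0)))
  →1  T ∨ (T ∧ (x1 ∧ x0))
  →2  T

Answer: normal form = T  (in 2 steps)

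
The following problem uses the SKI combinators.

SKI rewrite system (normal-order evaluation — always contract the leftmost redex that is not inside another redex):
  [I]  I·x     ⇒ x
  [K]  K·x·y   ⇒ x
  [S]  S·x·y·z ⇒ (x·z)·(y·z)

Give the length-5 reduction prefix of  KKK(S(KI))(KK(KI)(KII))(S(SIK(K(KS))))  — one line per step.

Answer: after 5 steps: S(KI)(S(KS))

Derivation:
  start: KKK(S(KI))(KK(KI)(KII))(S(SIK(K(KS))))
  →1  K(S(KI))(KK(KI)(KII))(S(SIK(K(KS))))
  →2  S(KI)(S(SIK(K(KS))))
  →3  S(KI)(S(I(K(KS))(K(K(KS)))))
  →4  S(KI)(S(K(KS)(K(K(KS)))))
  →5  S(KI)(S(KS))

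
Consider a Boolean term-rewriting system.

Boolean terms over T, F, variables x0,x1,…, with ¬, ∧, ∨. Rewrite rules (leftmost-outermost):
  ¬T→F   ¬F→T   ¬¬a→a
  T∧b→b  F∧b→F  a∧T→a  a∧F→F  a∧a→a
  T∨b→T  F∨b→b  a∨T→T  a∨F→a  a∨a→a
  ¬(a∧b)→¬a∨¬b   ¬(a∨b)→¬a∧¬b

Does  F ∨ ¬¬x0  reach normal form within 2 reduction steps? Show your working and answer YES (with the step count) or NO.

Answer: YES — reaches normal form x0 in 2 ≤ 2 steps

Reduction:
  start: F ∨ ¬¬x0
  [1] ¬¬x0
  [2] x0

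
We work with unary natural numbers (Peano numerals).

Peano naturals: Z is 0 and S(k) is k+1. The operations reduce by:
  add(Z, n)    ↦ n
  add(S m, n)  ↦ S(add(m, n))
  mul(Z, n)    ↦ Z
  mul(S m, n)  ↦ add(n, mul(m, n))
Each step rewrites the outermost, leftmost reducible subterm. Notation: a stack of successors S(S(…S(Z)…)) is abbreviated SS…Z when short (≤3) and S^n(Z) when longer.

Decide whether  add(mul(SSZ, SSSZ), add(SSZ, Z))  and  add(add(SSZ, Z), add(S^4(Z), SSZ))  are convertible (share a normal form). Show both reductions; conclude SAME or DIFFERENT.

Term A:
  start: add(mul(SSZ, SSSZ), add(SSZ, Z))
  →1  add(add(SSSZ, mul(SZ, SSSZ)), add(SSZ, Z))
  →2  add(S(add(SSZ, mul(SZ, SSSZ))), add(SSZ, Z))
  →3  S(add(add(SSZ, mul(SZ, SSSZ)), add(SSZ, Z)))
  →4  S(add(S(add(SZ, mul(SZ, SSSZ))), add(SSZ, Z)))
  →5  S(S(add(add(SZ, mul(SZ, SSSZ)), add(SSZ, Z))))
  →6  S(S(add(S(add(Z, mul(SZ, SSSZ))), add(SSZ, Z))))
  →7  S(S(S(add(add(Z, mul(SZ, SSSZ)), add(SSZ, Z)))))
  →8  S(S(S(add(mul(SZ, SSSZ), add(SSZ, Z)))))
  →9  S(S(S(add(add(SSSZ, mul(Z, SSSZ)), add(SSZ, Z)))))
  →10  S(S(S(add(S(add(SSZ, mul(Z, SSSZ))), add(SSZ, Z)))))
  →11  S(S(S(S(add(add(SSZ, mul(Z, SSSZ)), add(SSZ, Z))))))
  →12  S(S(S(S(add(S(add(SZ, mul(Z, SSSZ))), add(SSZ, Z))))))
  →13  S(S(S(S(S(add(add(SZ, mul(Z, SSSZ)), add(SSZ, Z)))))))
  →14  S(S(S(S(S(add(S(add(Z, mul(Z, SSSZ))), add(SSZ, Z)))))))
  →15  S(S(S(S(S(S(add(add(Z, mul(Z, SSSZ)), add(SSZ, Z))))))))
  →16  S(S(S(S(S(S(add(mul(Z, SSSZ), add(SSZ, Z))))))))
  →17  S(S(S(S(S(S(add(Z, add(SSZ, Z))))))))
  →18  S(S(S(S(S(S(add(SSZ, Z)))))))
  →19  S(S(S(S(S(S(S(add(SZ, Z))))))))
  →20  S(S(S(S(S(S(S(S(add(Z, Z)))))))))
  →21  S^8(Z)

Term B:
  start: add(add(SSZ, Z), add(S^4(Z), SSZ))
  →1  add(S(add(SZ, Z)), add(S^4(Z), SSZ))
  →2  S(add(add(SZ, Z), add(S^4(Z), SSZ)))
  →3  S(add(S(add(Z, Z)), add(S^4(Z), SSZ)))
  →4  S(S(add(add(Z, Z), add(S^4(Z), SSZ))))
  →5  S(S(add(Z, add(S^4(Z), SSZ))))
  →6  S(S(add(S^4(Z), SSZ)))
  →7  S(S(S(add(SSSZ, SSZ))))
  →8  S(S(S(S(add(SSZ, SSZ)))))
  →9  S(S(S(S(S(add(SZ, SSZ))))))
  →10  S(S(S(S(S(S(add(Z, SSZ)))))))
  →11  S^8(Z)

Answer: SAME — A ⇓ S^8(Z), B ⇓ S^8(Z)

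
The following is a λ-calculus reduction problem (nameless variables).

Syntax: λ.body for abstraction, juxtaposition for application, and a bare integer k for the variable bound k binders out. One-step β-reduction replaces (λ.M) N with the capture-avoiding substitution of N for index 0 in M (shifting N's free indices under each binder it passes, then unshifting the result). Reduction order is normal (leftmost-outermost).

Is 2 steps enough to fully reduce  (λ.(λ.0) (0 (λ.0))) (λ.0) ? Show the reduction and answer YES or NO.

  start: (λ.(λ.0) (0 (λ.0))) (λ.0)
  step 1: (λ.0) ((λ.0) (λ.0))
  step 2: (λ.0) (λ.0)

Answer: NO — after 2 steps the term is (λ.0) (λ.0), not yet normal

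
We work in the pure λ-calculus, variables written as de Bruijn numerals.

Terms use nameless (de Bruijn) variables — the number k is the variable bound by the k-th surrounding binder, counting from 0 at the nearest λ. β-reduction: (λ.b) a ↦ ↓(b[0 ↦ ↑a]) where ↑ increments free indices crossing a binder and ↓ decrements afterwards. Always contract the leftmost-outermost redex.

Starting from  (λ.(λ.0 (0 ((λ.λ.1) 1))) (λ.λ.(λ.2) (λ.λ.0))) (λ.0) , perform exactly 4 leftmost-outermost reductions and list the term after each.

  start: (λ.(λ.0 (0 ((λ.λ.1) 1))) (λ.λ.(λ.2) (λ.λ.0))) (λ.0)
  step 1: (λ.0 (0 ((λ.λ.1) (λ.0)))) (λ.λ.(λ.2) (λ.λ.0))
  step 2: (λ.λ.(λ.2) (λ.λ.0)) ((λ.λ.(λ.2) (λ.λ.0)) ((λ.λ.1) (λ.0)))
  step 3: λ.(λ.(λ.λ.(λ.2) (λ.λ.0)) ((λ.λ.1) (λ.0))) (λ.λ.0)
  step 4: λ.(λ.λ.(λ.2) (λ.λ.0)) ((λ.λ.1) (λ.0))

Answer: after 4 steps: λ.(λ.λ.(λ.2) (λ.λ.0)) ((λ.λ.1) (λ.0))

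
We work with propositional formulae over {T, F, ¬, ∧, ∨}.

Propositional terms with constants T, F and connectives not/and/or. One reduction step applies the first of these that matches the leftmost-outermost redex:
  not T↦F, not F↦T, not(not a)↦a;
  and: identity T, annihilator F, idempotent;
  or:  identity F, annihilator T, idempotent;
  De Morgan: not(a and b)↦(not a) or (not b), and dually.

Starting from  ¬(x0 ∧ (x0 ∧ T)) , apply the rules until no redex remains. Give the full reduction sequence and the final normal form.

  start: ¬(x0 ∧ (x0 ∧ T))
  step 1: ¬x0 ∨ ¬(x0 ∧ T)
  step 2: ¬x0 ∨ (¬x0 ∨ ¬T)
  step 3: ¬x0 ∨ (¬x0 ∨ F)
  step 4: ¬x0 ∨ ¬x0
  step 5: ¬x0

Answer: normal form = ¬x0  (in 5 steps)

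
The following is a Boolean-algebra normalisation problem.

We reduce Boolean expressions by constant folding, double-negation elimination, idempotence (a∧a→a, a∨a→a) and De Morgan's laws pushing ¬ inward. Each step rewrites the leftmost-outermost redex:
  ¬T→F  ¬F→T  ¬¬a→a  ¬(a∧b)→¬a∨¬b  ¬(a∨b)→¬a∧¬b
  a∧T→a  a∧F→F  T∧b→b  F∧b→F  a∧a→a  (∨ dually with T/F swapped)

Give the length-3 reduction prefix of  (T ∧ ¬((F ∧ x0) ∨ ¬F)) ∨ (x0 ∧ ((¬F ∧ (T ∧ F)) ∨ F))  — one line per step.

  start: (T ∧ ¬((F ∧ x0) ∨ ¬F)) ∨ (x0 ∧ ((¬F ∧ (T ∧ F)) ∨ F))
  step 1: ¬((F ∧ x0) ∨ ¬F) ∨ (x0 ∧ ((¬F ∧ (T ∧ F)) ∨ F))
  step 2: (¬(F ∧ x0) ∧ ¬¬F) ∨ (x0 ∧ ((¬F ∧ (T ∧ F)) ∨ F))
  step 3: ((¬F ∨ ¬x0) ∧ ¬¬F) ∨ (x0 ∧ ((¬F ∧ (T ∧ F)) ∨ F))

Answer: after 3 steps: ((¬F ∨ ¬x0) ∧ ¬¬F) ∨ (x0 ∧ ((¬F ∧ (T ∧ F)) ∨ F))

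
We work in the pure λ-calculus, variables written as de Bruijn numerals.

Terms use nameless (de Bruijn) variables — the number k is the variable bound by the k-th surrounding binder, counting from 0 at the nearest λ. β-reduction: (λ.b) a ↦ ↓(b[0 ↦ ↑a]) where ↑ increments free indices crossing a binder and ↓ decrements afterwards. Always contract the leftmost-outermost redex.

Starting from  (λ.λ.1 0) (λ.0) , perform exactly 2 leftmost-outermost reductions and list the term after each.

  start: (λ.λ.1 0) (λ.0)
  →1  λ.(λ.0) 0
  →2  λ.0

Answer: after 2 steps: λ.0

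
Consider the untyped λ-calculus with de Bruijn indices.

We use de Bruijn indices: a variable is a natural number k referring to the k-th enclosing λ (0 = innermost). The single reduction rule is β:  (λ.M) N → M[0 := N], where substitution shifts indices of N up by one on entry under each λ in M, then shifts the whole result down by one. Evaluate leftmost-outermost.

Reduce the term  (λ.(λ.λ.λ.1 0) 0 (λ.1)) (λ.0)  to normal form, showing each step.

  start: (λ.(λ.λ.λ.1 0) 0 (λ.1)) (λ.0)
  →1  (λ.λ.λ.1 0) (λ.0) (λ.λ.0)
  →2  (λ.λ.1 0) (λ.λ.0)
  →3  λ.(λ.λ.0) 0
  →4  λ.λ.0

Answer: normal form = λ.λ.0  (in 4 steps)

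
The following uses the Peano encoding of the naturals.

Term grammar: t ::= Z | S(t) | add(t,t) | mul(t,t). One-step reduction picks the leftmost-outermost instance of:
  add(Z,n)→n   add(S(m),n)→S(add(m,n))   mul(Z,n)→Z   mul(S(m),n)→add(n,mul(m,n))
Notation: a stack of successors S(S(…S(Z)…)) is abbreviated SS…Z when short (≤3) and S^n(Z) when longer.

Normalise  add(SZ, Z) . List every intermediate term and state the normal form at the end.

Answer: normal form = SZ  (in 2 steps)

Working:
  start: add(SZ, Z)
  →1  S(add(Z, Z))
  →2  SZ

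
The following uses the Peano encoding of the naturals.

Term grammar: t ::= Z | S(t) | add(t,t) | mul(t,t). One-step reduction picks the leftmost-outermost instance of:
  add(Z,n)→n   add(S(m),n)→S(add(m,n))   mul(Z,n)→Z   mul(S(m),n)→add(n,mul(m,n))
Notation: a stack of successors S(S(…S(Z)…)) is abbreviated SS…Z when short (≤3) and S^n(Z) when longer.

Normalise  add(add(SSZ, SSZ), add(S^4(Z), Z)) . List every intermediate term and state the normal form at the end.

Answer: normal form = S^8(Z)  (in 13 steps)

Working:
  start: add(add(SSZ, SSZ), add(S^4(Z), Z))
  →1  add(S(add(SZ, SSZ)), add(S^4(Z), Z))
  →2  S(add(add(SZ, SSZ), add(S^4(Z), Z)))
  →3  S(add(S(add(Z, SSZ)), add(S^4(Z), Z)))
  →4  S(S(add(add(Z, SSZ), add(S^4(Z), Z))))
  →5  S(S(add(SSZ, add(S^4(Z), Z))))
  →6  S(S(S(add(SZ, add(S^4(Z), Z)))))
  →7  S(S(S(S(add(Z, add(S^4(Z), Z))))))
  →8  S(S(S(S(add(S^4(Z), Z)))))
  →9  S(S(S(S(S(add(SSSZ, Z))))))
  →10  S(S(S(S(S(S(add(SSZ, Z)))))))
  →11  S(S(S(S(S(S(S(add(SZ, Z))))))))
  →12  S(S(S(S(S(S(S(S(add(Z, Z)))))))))
  →13  S^8(Z)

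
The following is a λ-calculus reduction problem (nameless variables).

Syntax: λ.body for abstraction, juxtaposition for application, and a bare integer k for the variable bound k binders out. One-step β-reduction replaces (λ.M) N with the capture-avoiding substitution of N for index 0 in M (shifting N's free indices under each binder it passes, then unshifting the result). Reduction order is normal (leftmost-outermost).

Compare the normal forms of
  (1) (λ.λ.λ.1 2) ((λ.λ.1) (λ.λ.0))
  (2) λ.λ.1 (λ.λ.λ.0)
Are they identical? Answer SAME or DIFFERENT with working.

Term A:
  start: (λ.λ.λ.1 2) ((λ.λ.1) (λ.λ.0))
  [1] λ.λ.1 ((λ.λ.1) (λ.λ.0))
  [2] λ.λ.1 (λ.λ.λ.0)

Term B:
  start: λ.λ.1 (λ.λ.λ.0)

Answer: SAME — A ⇓ λ.λ.1 (λ.λ.λ.0), B ⇓ λ.λ.1 (λ.λ.λ.0)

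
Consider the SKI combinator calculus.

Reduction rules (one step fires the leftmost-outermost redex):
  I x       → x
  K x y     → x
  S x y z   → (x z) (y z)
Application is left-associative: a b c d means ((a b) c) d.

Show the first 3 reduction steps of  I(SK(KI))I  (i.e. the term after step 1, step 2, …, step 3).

Answer: after 3 steps: I

Derivation:
  start: I(SK(KI))I
  step 1: SK(KI)I
  step 2: KI(KII)
  step 3: I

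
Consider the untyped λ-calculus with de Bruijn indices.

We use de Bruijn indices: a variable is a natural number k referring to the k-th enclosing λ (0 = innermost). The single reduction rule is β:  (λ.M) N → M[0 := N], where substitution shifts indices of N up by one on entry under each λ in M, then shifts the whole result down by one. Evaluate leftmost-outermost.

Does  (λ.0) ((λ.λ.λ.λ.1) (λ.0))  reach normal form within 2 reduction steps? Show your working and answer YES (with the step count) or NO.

Answer: YES — reaches normal form λ.λ.λ.1 in 2 ≤ 2 steps

Derivation:
  start: (λ.0) ((λ.λ.λ.λ.1) (λ.0))
  [1] (λ.λ.λ.λ.1) (λ.0)
  [2] λ.λ.λ.1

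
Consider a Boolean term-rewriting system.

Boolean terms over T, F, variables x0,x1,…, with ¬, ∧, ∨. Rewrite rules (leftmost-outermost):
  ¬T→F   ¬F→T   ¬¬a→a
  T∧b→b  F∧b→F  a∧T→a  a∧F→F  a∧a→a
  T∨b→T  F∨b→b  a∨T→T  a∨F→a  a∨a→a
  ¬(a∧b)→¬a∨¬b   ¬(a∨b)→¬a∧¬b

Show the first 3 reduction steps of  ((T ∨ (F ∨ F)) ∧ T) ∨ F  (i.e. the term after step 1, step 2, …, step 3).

Answer: after 3 steps: T

Reduction:
  start: ((T ∨ (F ∨ F)) ∧ T) ∨ F
  [1] (T ∨ (F ∨ F)) ∧ T
  [2] T ∨ (F ∨ F)
  [3] T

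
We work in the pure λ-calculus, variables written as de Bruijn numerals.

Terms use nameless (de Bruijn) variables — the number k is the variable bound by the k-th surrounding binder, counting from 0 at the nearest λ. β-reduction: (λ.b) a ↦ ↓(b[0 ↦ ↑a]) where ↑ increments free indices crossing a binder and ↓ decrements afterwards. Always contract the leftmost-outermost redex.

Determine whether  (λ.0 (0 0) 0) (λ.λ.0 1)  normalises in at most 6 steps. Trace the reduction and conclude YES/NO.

Answer: YES — reaches normal form λ.0 (λ.0 (λ.λ.0 1)) in 5 ≤ 6 steps

Derivation:
  start: (λ.0 (0 0) 0) (λ.λ.0 1)
  →1  (λ.λ.0 1) ((λ.λ.0 1) (λ.λ.0 1)) (λ.λ.0 1)
  →2  (λ.0 ((λ.λ.0 1) (λ.λ.0 1))) (λ.λ.0 1)
  →3  (λ.λ.0 1) ((λ.λ.0 1) (λ.λ.0 1))
  →4  λ.0 ((λ.λ.0 1) (λ.λ.0 1))
  →5  λ.0 (λ.0 (λ.λ.0 1))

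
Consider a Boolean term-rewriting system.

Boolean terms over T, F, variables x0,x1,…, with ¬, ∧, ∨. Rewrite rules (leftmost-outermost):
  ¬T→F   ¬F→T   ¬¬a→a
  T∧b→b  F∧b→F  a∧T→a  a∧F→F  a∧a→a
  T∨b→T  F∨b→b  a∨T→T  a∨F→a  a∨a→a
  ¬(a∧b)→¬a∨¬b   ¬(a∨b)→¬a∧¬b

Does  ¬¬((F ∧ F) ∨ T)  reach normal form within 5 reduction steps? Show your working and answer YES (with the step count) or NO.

Answer: YES — reaches normal form T in 2 ≤ 5 steps

Working:
  start: ¬¬((F ∧ F) ∨ T)
  [1] (F ∧ F) ∨ T
  [2] T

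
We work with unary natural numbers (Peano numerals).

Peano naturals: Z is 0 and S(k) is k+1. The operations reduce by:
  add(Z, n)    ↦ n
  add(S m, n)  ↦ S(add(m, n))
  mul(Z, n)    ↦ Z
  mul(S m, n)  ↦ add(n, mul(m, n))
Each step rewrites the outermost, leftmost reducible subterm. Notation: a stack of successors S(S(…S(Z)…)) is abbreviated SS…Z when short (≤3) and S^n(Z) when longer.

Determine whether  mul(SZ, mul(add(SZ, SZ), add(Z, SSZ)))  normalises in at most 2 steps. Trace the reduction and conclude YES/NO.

  start: mul(SZ, mul(add(SZ, SZ), add(Z, SSZ)))
  step 1: add(mul(add(SZ, SZ), add(Z, SSZ)), mul(Z, mul(add(SZ, SZ), add(Z, SSZ))))
  step 2: add(mul(S(add(Z, SZ)), add(Z, SSZ)), mul(Z, mul(add(SZ, SZ), add(Z, SSZ))))

Answer: NO — after 2 steps the term is add(mul(S(add(Z, SZ)), add(Z, SSZ)), mul(Z, mul(add(SZ, SZ), add(Z, SSZ)))), not yet normal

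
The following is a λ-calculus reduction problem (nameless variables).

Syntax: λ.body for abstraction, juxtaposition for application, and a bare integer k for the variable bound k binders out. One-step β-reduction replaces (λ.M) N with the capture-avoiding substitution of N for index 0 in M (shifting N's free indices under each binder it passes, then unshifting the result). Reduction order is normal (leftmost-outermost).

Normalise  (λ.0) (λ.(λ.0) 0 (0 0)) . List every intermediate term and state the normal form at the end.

  start: (λ.0) (λ.(λ.0) 0 (0 0))
  step 1: λ.(λ.0) 0 (0 0)
  step 2: λ.0 (0 0)

Answer: normal form = λ.0 (0 0)  (in 2 steps)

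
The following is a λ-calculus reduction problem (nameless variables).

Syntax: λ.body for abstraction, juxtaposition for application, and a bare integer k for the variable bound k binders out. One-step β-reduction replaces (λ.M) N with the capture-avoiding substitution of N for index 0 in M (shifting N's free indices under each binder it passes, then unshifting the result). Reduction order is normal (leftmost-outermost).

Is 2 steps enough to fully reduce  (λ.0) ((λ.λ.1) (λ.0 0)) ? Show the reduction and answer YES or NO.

Answer: YES — reaches normal form λ.λ.0 0 in 2 ≤ 2 steps

Derivation:
  start: (λ.0) ((λ.λ.1) (λ.0 0))
  →1  (λ.λ.1) (λ.0 0)
  →2  λ.λ.0 0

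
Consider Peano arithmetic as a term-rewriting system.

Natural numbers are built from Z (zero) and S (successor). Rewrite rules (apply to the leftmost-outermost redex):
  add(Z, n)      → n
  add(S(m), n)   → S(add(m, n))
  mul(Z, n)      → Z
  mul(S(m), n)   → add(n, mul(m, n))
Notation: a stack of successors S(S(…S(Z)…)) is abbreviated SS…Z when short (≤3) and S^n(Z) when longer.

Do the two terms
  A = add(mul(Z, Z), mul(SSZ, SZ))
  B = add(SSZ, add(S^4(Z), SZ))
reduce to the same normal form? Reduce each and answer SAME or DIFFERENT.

Term A:
  start: add(mul(Z, Z), mul(SSZ, SZ))
  →1  add(Z, mul(SSZ, SZ))
  →2  mul(SSZ, SZ)
  →3  add(SZ, mul(SZ, SZ))
  →4  S(add(Z, mul(SZ, SZ)))
  →5  S(mul(SZ, SZ))
  →6  S(add(SZ, mul(Z, SZ)))
  →7  S(S(add(Z, mul(Z, SZ))))
  →8  S(S(mul(Z, SZ)))
  →9  SSZ

Term B:
  start: add(SSZ, add(S^4(Z), SZ))
  →1  S(add(SZ, add(S^4(Z), SZ)))
  →2  S(S(add(Z, add(S^4(Z), SZ))))
  →3  S(S(add(S^4(Z), SZ)))
  →4  S(S(S(add(SSSZ, SZ))))
  →5  S(S(S(S(add(SSZ, SZ)))))
  →6  S(S(S(S(S(add(SZ, SZ))))))
  →7  S(S(S(S(S(S(add(Z, SZ)))))))
  →8  S^7(Z)

Answer: DIFFERENT — A ⇓ SSZ, B ⇓ S^7(Z)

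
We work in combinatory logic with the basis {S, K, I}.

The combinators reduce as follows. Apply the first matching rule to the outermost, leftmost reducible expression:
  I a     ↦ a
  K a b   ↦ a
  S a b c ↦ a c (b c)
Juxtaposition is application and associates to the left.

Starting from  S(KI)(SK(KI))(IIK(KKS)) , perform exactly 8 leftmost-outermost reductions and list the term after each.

Answer: after 8 steps: KK

Reduction:
  start: S(KI)(SK(KI))(IIK(KKS))
  →1  KI(IIK(KKS))(SK(KI)(IIK(KKS)))
  →2  I(SK(KI)(IIK(KKS)))
  →3  SK(KI)(IIK(KKS))
  →4  K(IIK(KKS))(KI(IIK(KKS)))
  →5  IIK(KKS)
  →6  IK(KKS)
  →7  K(KKS)
  →8  KK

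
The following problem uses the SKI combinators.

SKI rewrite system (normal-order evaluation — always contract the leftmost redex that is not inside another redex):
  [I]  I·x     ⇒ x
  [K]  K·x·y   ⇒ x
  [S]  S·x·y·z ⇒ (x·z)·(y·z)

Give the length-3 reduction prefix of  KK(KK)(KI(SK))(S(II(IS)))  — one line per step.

  start: KK(KK)(KI(SK))(S(II(IS)))
  →1  K(KI(SK))(S(II(IS)))
  →2  KI(SK)
  →3  I

Answer: after 3 steps: I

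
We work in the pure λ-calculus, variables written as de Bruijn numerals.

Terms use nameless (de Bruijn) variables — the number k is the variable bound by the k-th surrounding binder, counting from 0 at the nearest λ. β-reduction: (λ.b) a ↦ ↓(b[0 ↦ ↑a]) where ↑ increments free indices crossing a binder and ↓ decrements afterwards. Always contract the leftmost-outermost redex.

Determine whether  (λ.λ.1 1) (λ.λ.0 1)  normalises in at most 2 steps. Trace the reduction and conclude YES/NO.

  start: (λ.λ.1 1) (λ.λ.0 1)
  →1  λ.(λ.λ.0 1) (λ.λ.0 1)
  →2  λ.λ.0 (λ.λ.0 1)

Answer: YES — reaches normal form λ.λ.0 (λ.λ.0 1) in 2 ≤ 2 steps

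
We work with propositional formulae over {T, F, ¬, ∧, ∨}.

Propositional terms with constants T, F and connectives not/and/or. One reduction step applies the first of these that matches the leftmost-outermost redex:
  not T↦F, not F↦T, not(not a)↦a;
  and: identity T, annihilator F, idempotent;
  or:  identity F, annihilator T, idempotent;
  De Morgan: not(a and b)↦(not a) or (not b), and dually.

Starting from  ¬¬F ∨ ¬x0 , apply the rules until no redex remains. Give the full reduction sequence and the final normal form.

  start: ¬¬F ∨ ¬x0
  [1] F ∨ ¬x0
  [2] ¬x0

Answer: normal form = ¬x0  (in 2 steps)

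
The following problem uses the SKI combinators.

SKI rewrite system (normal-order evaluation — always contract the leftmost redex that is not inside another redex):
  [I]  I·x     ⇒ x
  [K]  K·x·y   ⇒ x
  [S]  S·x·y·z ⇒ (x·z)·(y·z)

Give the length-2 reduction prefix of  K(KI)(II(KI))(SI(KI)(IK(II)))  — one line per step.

Answer: after 2 steps: I

Reduction:
  start: K(KI)(II(KI))(SI(KI)(IK(II)))
  [1] KI(SI(KI)(IK(II)))
  [2] I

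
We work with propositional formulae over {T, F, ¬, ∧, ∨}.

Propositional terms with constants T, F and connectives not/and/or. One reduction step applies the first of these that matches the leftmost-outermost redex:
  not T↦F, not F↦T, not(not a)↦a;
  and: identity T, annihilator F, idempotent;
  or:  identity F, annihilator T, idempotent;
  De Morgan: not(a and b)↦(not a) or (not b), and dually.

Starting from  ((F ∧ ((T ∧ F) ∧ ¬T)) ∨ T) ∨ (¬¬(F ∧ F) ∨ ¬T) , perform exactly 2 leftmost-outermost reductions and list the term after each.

Answer: after 2 steps: T

Working:
  start: ((F ∧ ((T ∧ F) ∧ ¬T)) ∨ T) ∨ (¬¬(F ∧ F) ∨ ¬T)
  step 1: T ∨ (¬¬(F ∧ F) ∨ ¬T)
  step 2: T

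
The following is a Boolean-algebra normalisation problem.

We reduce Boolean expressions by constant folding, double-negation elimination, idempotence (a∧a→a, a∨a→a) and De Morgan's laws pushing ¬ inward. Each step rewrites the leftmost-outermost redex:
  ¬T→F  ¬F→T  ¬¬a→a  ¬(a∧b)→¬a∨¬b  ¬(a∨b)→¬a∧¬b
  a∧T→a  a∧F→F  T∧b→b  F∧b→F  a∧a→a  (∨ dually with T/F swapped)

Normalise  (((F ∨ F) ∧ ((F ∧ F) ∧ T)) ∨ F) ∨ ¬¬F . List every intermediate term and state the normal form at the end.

Answer: normal form = F  (in 5 steps)

Working:
  start: (((F ∨ F) ∧ ((F ∧ F) ∧ T)) ∨ F) ∨ ¬¬F
  step 1: ((F ∨ F) ∧ ((F ∧ F) ∧ T)) ∨ ¬¬F
  step 2: (F ∧ ((F ∧ F) ∧ T)) ∨ ¬¬F
  step 3: F ∨ ¬¬F
  step 4: ¬¬F
  step 5: F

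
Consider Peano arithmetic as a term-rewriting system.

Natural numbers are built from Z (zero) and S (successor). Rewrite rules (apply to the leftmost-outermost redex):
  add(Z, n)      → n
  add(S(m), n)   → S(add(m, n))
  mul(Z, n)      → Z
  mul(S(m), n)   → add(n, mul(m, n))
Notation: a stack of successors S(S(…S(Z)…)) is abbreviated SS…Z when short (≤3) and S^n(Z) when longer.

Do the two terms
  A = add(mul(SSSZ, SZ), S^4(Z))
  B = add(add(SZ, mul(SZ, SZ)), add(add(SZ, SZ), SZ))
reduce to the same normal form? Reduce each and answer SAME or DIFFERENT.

Answer: DIFFERENT — A ⇓ S^7(Z), B ⇓ S^5(Z)

Derivation:
Term A:
  start: add(mul(SSSZ, SZ), S^4(Z))
  [1] add(add(SZ, mul(SSZ, SZ)), S^4(Z))
  [2] add(S(add(Z, mul(SSZ, SZ))), S^4(Z))
  [3] S(add(add(Z, mul(SSZ, SZ)), S^4(Z)))
  [4] S(add(mul(SSZ, SZ), S^4(Z)))
  [5] S(add(add(SZ, mul(SZ, SZ)), S^4(Z)))
  [6] S(add(S(add(Z, mul(SZ, SZ))), S^4(Z)))
  [7] S(S(add(add(Z, mul(SZ, SZ)), S^4(Z))))
  [8] S(S(add(mul(SZ, SZ), S^4(Z))))
  [9] S(S(add(add(SZ, mul(Z, SZ)), S^4(Z))))
  [10] S(S(add(S(add(Z, mul(Z, SZ))), S^4(Z))))
  [11] S(S(S(add(add(Z, mul(Z, SZ)), S^4(Z)))))
  [12] S(S(S(add(mul(Z, SZ), S^4(Z)))))
  [13] S(S(S(add(Z, S^4(Z)))))
  [14] S^7(Z)

Term B:
  start: add(add(SZ, mul(SZ, SZ)), add(add(SZ, SZ), SZ))
  [1] add(S(add(Z, mul(SZ, SZ))), add(add(SZ, SZ), SZ))
  [2] S(add(add(Z, mul(SZ, SZ)), add(add(SZ, SZ), SZ)))
  [3] S(add(mul(SZ, SZ), add(add(SZ, SZ), SZ)))
  [4] S(add(add(SZ, mul(Z, SZ)), add(add(SZ, SZ), SZ)))
  [5] S(add(S(add(Z, mul(Z, SZ))), add(add(SZ, SZ), SZ)))
  [6] S(S(add(add(Z, mul(Z, SZ)), add(add(SZ, SZ), SZ))))
  [7] S(S(add(mul(Z, SZ), add(add(SZ, SZ), SZ))))
  [8] S(S(add(Z, add(add(SZ, SZ), SZ))))
  [9] S(S(add(add(SZ, SZ), SZ)))
  [10] S(S(add(S(add(Z, SZ)), SZ)))
  [11] S(S(S(add(add(Z, SZ), SZ))))
  [12] S(S(S(add(SZ, SZ))))
  [13] S(S(S(S(add(Z, SZ)))))
  [14] S^5(Z)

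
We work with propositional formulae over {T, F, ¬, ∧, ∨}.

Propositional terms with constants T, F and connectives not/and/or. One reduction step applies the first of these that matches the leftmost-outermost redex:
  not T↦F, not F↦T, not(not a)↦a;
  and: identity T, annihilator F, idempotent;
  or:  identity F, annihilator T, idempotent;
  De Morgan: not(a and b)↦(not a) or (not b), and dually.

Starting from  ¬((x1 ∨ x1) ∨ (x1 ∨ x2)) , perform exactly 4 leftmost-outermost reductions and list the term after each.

  start: ¬((x1 ∨ x1) ∨ (x1 ∨ x2))
  step 1: ¬(x1 ∨ x1) ∧ ¬(x1 ∨ x2)
  step 2: (¬x1 ∧ ¬x1) ∧ ¬(x1 ∨ x2)
  step 3: ¬x1 ∧ ¬(x1 ∨ x2)
  step 4: ¬x1 ∧ (¬x1 ∧ ¬x2)

Answer: after 4 steps: ¬x1 ∧ (¬x1 ∧ ¬x2)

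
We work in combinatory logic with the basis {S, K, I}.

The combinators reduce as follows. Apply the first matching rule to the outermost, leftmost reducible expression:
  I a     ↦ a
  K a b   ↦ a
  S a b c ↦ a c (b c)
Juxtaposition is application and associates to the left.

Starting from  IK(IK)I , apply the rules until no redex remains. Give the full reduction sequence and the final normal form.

  start: IK(IK)I
  step 1: K(IK)I
  step 2: IK
  step 3: K

Answer: normal form = K  (in 3 steps)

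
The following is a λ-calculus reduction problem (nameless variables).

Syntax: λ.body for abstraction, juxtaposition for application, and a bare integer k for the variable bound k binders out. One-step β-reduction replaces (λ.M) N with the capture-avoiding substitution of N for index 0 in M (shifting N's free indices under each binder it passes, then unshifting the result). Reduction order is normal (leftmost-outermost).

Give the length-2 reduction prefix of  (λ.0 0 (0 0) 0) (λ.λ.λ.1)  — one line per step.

  start: (λ.0 0 (0 0) 0) (λ.λ.λ.1)
  [1] (λ.λ.λ.1) (λ.λ.λ.1) ((λ.λ.λ.1) (λ.λ.λ.1)) (λ.λ.λ.1)
  [2] (λ.λ.1) ((λ.λ.λ.1) (λ.λ.λ.1)) (λ.λ.λ.1)

Answer: after 2 steps: (λ.λ.1) ((λ.λ.λ.1) (λ.λ.λ.1)) (λ.λ.λ.1)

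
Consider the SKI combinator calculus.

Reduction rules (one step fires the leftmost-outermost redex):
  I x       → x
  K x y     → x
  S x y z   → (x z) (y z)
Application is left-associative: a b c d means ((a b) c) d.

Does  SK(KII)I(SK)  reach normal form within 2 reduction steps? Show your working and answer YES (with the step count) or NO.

  start: SK(KII)I(SK)
  step 1: KI(KIII)(SK)
  step 2: I(SK)

Answer: NO — after 2 steps the term is I(SK), not yet normal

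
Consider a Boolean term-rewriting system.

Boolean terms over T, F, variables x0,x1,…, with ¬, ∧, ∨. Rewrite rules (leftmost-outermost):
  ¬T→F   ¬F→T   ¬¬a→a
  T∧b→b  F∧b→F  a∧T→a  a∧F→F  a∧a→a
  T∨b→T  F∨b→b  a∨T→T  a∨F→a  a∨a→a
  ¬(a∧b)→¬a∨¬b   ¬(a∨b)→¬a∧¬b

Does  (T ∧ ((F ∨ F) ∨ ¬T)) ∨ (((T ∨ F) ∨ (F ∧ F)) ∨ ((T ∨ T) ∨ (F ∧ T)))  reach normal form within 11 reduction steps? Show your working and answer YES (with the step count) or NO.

  start: (T ∧ ((F ∨ F) ∨ ¬T)) ∨ (((T ∨ F) ∨ (F ∧ F)) ∨ ((T ∨ T) ∨ (F ∧ T)))
  →1  ((F ∨ F) ∨ ¬T) ∨ (((T ∨ F) ∨ (F ∧ F)) ∨ ((T ∨ T) ∨ (F ∧ T)))
  →2  (F ∨ ¬T) ∨ (((T ∨ F) ∨ (F ∧ F)) ∨ ((T ∨ T) ∨ (F ∧ T)))
  →3  ¬T ∨ (((T ∨ F) ∨ (F ∧ F)) ∨ ((T ∨ T) ∨ (F ∧ T)))
  →4  F ∨ (((T ∨ F) ∨ (F ∧ F)) ∨ ((T ∨ T) ∨ (F ∧ T)))
  →5  ((T ∨ F) ∨ (F ∧ F)) ∨ ((T ∨ T) ∨ (F ∧ T))
  →6  (T ∨ (F ∧ F)) ∨ ((T ∨ T) ∨ (F ∧ T))
  →7  T ∨ ((T ∨ T) ∨ (F ∧ T))
  →8  T

Answer: YES — reaches normal form T in 8 ≤ 11 steps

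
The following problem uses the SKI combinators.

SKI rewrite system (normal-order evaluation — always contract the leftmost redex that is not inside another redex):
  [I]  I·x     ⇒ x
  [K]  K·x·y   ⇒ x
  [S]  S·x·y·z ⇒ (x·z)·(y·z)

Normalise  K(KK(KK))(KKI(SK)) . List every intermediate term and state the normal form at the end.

Answer: normal form = K  (in 2 steps)

Working:
  start: K(KK(KK))(KKI(SK))
  step 1: KK(KK)
  step 2: K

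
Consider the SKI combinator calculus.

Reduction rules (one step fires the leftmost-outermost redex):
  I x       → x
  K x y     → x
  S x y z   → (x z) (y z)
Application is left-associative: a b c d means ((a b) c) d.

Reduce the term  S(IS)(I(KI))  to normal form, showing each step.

  start: S(IS)(I(KI))
  →1  SS(I(KI))
  →2  SS(KI)

Answer: normal form = SS(KI)  (in 2 steps)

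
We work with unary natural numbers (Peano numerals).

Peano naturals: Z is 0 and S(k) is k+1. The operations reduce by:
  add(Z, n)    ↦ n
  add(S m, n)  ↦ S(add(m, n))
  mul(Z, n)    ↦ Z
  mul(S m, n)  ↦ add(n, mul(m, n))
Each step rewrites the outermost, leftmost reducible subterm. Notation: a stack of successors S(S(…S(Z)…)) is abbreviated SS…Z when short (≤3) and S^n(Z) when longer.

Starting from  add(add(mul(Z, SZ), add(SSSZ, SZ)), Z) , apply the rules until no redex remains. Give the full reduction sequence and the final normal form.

Answer: normal form = S^4(Z)  (in 11 steps)

Reduction:
  start: add(add(mul(Z, SZ), add(SSSZ, SZ)), Z)
  →1  add(add(Z, add(SSSZ, SZ)), Z)
  →2  add(add(SSSZ, SZ), Z)
  →3  add(S(add(SSZ, SZ)), Z)
  →4  S(add(add(SSZ, SZ), Z))
  →5  S(add(S(add(SZ, SZ)), Z))
  →6  S(S(add(add(SZ, SZ), Z)))
  →7  S(S(add(S(add(Z, SZ)), Z)))
  →8  S(S(S(add(add(Z, SZ), Z))))
  →9  S(S(S(add(SZ, Z))))
  →10  S(S(S(S(add(Z, Z)))))
  →11  S^4(Z)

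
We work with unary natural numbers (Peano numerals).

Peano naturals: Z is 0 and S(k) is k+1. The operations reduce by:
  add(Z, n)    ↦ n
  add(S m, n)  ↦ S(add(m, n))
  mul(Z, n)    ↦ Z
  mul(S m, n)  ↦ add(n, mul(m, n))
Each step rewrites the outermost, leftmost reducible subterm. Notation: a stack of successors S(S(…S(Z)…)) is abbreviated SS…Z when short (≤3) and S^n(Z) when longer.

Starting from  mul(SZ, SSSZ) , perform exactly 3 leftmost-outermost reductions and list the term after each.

Answer: after 3 steps: S(S(add(SZ, mul(Z, SSSZ))))

Derivation:
  start: mul(SZ, SSSZ)
  step 1: add(SSSZ, mul(Z, SSSZ))
  step 2: S(add(SSZ, mul(Z, SSSZ)))
  step 3: S(S(add(SZ, mul(Z, SSSZ))))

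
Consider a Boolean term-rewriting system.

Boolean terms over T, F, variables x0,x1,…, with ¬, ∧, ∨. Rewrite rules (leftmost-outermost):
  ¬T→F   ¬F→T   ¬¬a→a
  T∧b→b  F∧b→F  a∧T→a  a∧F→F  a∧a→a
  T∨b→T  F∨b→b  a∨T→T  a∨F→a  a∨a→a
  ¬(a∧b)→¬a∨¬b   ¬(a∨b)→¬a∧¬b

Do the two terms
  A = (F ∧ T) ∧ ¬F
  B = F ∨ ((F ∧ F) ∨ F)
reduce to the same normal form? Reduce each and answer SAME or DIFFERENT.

Answer: SAME — A ⇓ F, B ⇓ F

Working:
Term A:
  start: (F ∧ T) ∧ ¬F
  step 1: F ∧ ¬F
  step 2: F

Term B:
  start: F ∨ ((F ∧ F) ∨ F)
  step 1: (F ∧ F) ∨ F
  step 2: F ∧ F
  step 3: F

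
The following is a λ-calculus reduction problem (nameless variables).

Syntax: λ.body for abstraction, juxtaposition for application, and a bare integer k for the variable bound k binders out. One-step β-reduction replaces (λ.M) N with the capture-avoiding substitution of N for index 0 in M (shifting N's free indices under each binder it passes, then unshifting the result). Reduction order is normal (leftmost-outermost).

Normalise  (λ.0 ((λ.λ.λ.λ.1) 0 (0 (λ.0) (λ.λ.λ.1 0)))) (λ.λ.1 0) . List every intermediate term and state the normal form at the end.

  start: (λ.0 ((λ.λ.λ.λ.1) 0 (0 (λ.0) (λ.λ.λ.1 0)))) (λ.λ.1 0)
  →1  (λ.λ.1 0) ((λ.λ.λ.λ.1) (λ.λ.1 0) ((λ.λ.1 0) (λ.0) (λ.λ.λ.1 0)))
  →2  λ.(λ.λ.λ.λ.1) (λ.λ.1 0) ((λ.λ.1 0) (λ.0) (λ.λ.λ.1 0)) 0
  →3  λ.(λ.λ.λ.1) ((λ.λ.1 0) (λ.0) (λ.λ.λ.1 0)) 0
  →4  λ.(λ.λ.1) 0
  →5  λ.λ.1

Answer: normal form = λ.λ.1  (in 5 steps)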